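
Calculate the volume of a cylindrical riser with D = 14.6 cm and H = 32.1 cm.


Formula: V = pi * (D/2)^2 * H  (cylinder volume)
Radius = D/2 = 14.6/2 = 7.3 cm
V = pi * 7.3^2 * 32.1 = 5374.0367 cm^3

5374.0367 cm^3


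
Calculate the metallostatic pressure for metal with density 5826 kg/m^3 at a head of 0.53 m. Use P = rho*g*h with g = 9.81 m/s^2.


Formula: P = rho * g * h
rho * g = 5826 * 9.81 = 57153.06 N/m^3
P = 57153.06 * 0.53 = 30291.1218 Pa

30291.1218 Pa


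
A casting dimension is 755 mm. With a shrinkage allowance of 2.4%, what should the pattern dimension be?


Formula: L_pattern = L_casting * (1 + shrinkage_rate/100)
Shrinkage factor = 1 + 2.4/100 = 1.024
L_pattern = 755 mm * 1.024 = 773.1200 mm

Answer: 773.1200 mm


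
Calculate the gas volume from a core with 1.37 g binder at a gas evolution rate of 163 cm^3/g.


Formula: V_gas = W_binder * gas_evolution_rate
V = 1.37 g * 163 cm^3/g = 223.3100 cm^3

Answer: 223.3100 cm^3


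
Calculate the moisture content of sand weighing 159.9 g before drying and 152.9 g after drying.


Formula: MC = (W_wet - W_dry) / W_wet * 100
Water mass = 159.9 - 152.9 = 7.0 g
MC = 7.0 / 159.9 * 100 = 4.3777%

4.3777%


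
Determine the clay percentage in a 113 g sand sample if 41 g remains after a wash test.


Formula: Clay% = (W_total - W_washed) / W_total * 100
Clay mass = 113 - 41 = 72 g
Clay% = 72 / 113 * 100 = 63.7168%

Answer: 63.7168%


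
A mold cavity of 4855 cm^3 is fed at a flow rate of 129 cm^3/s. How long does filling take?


Formula: t_fill = V_mold / Q_flow
t = 4855 cm^3 / 129 cm^3/s = 37.6357 s

Answer: 37.6357 s


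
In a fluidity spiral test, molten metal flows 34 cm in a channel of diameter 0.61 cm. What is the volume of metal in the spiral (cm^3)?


Formula: V = pi * (d/2)^2 * L  (cylinder volume)
Radius = 0.61/2 = 0.305 cm
V = pi * 0.305^2 * 34 = 9.9364 cm^3

9.9364 cm^3


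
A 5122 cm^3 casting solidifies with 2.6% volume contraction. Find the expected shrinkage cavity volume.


Formula: V_shrink = V_casting * shrinkage_pct / 100
V_shrink = 5122 cm^3 * 2.6 / 100 = 133.1720 cm^3


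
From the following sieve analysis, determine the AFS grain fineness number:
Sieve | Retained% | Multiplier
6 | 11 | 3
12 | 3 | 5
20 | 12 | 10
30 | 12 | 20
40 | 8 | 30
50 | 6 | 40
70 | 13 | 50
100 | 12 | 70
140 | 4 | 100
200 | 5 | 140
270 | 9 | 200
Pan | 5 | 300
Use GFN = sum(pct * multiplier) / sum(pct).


Formula: GFN = sum(pct * multiplier) / sum(pct)
sum(pct * multiplier) = 6778
sum(pct) = 100
GFN = 6778 / 100 = 67.78

67.78


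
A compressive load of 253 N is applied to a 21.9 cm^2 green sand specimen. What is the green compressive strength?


Formula: Compressive Strength = Force / Area
Strength = 253 N / 21.9 cm^2 = 11.5525 N/cm^2

Answer: 11.5525 N/cm^2


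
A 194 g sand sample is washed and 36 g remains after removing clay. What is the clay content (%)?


Formula: Clay% = (W_total - W_washed) / W_total * 100
Clay mass = 194 - 36 = 158 g
Clay% = 158 / 194 * 100 = 81.4433%

Answer: 81.4433%


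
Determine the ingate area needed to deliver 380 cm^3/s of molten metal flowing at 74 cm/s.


Formula: A_ingate = Q / v  (continuity equation)
A = 380 cm^3/s / 74 cm/s = 5.1351 cm^2

5.1351 cm^2


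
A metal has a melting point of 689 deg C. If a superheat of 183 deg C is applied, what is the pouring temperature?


Formula: T_pour = T_melt + Superheat
T_pour = 689 + 183 = 872 deg C

Final answer: 872 deg C


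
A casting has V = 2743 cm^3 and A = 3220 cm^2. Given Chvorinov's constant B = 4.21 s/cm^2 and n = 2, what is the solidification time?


Formula: t_s = B * (V/A)^n  (Chvorinov's rule, n=2)
Modulus M = V/A = 2743/3220 = 0.851863 cm
M^2 = 0.851863^2 = 0.725671 cm^2
t_s = 4.21 * 0.725671 = 3.0551 s

Answer: 3.0551 s


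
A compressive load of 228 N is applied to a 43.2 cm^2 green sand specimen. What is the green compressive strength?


Formula: Compressive Strength = Force / Area
Strength = 228 N / 43.2 cm^2 = 5.2778 N/cm^2

5.2778 N/cm^2


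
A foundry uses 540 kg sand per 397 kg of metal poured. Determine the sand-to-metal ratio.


Formula: Sand-to-Metal Ratio = W_sand / W_metal
Ratio = 540 kg / 397 kg = 1.3602


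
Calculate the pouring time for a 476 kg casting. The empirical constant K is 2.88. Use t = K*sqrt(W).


Formula: t = K * sqrt(W)
sqrt(W) = sqrt(476) = 21.81742
t = 2.88 * 21.81742 = 62.8342 s

62.8342 s


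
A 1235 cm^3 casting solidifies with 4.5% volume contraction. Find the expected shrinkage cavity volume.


Formula: V_shrink = V_casting * shrinkage_pct / 100
V_shrink = 1235 cm^3 * 4.5 / 100 = 55.5750 cm^3


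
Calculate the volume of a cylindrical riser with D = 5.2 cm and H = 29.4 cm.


Formula: V = pi * (D/2)^2 * H  (cylinder volume)
Radius = D/2 = 5.2/2 = 2.6 cm
V = pi * 2.6^2 * 29.4 = 624.3727 cm^3


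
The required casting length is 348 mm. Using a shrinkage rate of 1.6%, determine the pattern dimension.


Formula: L_pattern = L_casting * (1 + shrinkage_rate/100)
Shrinkage factor = 1 + 1.6/100 = 1.016
L_pattern = 348 mm * 1.016 = 353.5680 mm

Final answer: 353.5680 mm


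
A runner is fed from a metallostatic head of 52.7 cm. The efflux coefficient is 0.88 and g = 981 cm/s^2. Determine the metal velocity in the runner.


Formula: v = Cd * sqrt(2 * g * h)  (Torricelli with discharge coefficient)
2*g*h = 2 * 981 * 52.7 = 103397.4 cm^2/s^2
sqrt(103397.4) = 321.55466 cm/s
v = 0.88 * 321.55466 = 282.9681 cm/s

Final answer: 282.9681 cm/s


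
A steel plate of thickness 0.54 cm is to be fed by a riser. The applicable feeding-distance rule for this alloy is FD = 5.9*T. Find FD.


Formula: FD = 5.9 * T  (riser feeding-distance rule)
FD = 5.9 * 0.54 cm = 3.1860 cm

Final answer: 3.1860 cm


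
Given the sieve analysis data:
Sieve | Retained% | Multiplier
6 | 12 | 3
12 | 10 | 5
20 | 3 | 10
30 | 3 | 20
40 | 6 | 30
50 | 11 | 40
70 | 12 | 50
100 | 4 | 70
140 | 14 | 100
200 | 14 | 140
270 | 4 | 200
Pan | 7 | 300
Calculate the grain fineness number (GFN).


Formula: GFN = sum(pct * multiplier) / sum(pct)
sum(pct * multiplier) = 7936
sum(pct) = 100
GFN = 7936 / 100 = 79.36

79.36


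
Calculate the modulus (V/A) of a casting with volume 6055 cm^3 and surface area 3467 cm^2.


Formula: Casting Modulus M = V / A
M = 6055 cm^3 / 3467 cm^2 = 1.7465 cm

Final answer: 1.7465 cm


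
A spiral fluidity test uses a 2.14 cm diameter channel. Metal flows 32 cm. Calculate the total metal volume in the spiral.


Formula: V = pi * (d/2)^2 * L  (cylinder volume)
Radius = 2.14/2 = 1.07 cm
V = pi * 1.07^2 * 32 = 115.0979 cm^3


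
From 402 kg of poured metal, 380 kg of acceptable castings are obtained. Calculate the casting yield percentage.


Formula: Casting Yield = (W_good / W_total) * 100
Yield = (380 kg / 402 kg) * 100 = 94.5274%

94.5274%


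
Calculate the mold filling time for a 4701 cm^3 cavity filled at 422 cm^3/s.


Formula: t_fill = V_mold / Q_flow
t = 4701 cm^3 / 422 cm^3/s = 11.1398 s

11.1398 s


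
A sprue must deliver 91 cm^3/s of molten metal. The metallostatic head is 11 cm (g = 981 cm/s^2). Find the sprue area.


Formula: v = sqrt(2*g*h), A = Q/v
Velocity: v = sqrt(2 * 981 * 11) = sqrt(21582) = 146.9081 cm/s
Sprue area: A = Q / v = 91 / 146.9081 = 0.6194 cm^2

Final answer: 0.6194 cm^2


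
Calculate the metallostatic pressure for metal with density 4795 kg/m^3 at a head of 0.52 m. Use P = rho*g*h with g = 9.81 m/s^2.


Formula: P = rho * g * h
rho * g = 4795 * 9.81 = 47038.95 N/m^3
P = 47038.95 * 0.52 = 24460.2540 Pa

Final answer: 24460.2540 Pa


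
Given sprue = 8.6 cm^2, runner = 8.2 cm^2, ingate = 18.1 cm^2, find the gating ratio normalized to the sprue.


Sprue:Runner:Ingate = 1 : 8.2/8.6 : 18.1/8.6 = 1:0.95:2.10

Answer: 1:0.95:2.10


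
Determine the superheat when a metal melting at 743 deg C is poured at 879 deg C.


Formula: Superheat = T_pour - T_melt
Superheat = 879 - 743 = 136 deg C

Final answer: 136 deg C


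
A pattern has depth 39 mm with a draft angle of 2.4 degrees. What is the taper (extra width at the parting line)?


Formula: taper = depth * tan(draft_angle)
tan(2.4 deg) = 0.0419124
taper = 39 mm * 0.0419124 = 1.6346 mm

Answer: 1.6346 mm


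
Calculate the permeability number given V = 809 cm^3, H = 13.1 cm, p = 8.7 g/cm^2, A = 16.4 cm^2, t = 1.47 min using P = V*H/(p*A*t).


Formula: Permeability Number P = (V * H) / (p * A * t)
Numerator: V * H = 809 * 13.1 = 10597.9
Denominator: p * A * t = 8.7 * 16.4 * 1.47 = 209.7396
P = 10597.9 / 209.7396 = 50.5288


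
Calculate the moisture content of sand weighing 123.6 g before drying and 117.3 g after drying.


Formula: MC = (W_wet - W_dry) / W_wet * 100
Water mass = 123.6 - 117.3 = 6.3 g
MC = 6.3 / 123.6 * 100 = 5.0971%


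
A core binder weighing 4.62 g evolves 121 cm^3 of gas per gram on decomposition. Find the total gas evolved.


Formula: V_gas = W_binder * gas_evolution_rate
V = 4.62 g * 121 cm^3/g = 559.0200 cm^3

Final answer: 559.0200 cm^3


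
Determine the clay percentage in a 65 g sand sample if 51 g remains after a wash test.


Formula: Clay% = (W_total - W_washed) / W_total * 100
Clay mass = 65 - 51 = 14 g
Clay% = 14 / 65 * 100 = 21.5385%

Final answer: 21.5385%


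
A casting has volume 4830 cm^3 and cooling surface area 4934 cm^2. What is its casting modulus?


Formula: Casting Modulus M = V / A
M = 4830 cm^3 / 4934 cm^2 = 0.9789 cm

Answer: 0.9789 cm


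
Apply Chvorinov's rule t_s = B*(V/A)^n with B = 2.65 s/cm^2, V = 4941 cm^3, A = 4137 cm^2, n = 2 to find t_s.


Formula: t_s = B * (V/A)^n  (Chvorinov's rule, n=2)
Modulus M = V/A = 4941/4137 = 1.194344 cm
M^2 = 1.194344^2 = 1.426458 cm^2
t_s = 2.65 * 1.426458 = 3.7801 s

Answer: 3.7801 s


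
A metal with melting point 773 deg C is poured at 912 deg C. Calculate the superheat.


Formula: Superheat = T_pour - T_melt
Superheat = 912 - 773 = 139 deg C

Answer: 139 deg C


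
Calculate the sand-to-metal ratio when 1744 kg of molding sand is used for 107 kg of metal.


Formula: Sand-to-Metal Ratio = W_sand / W_metal
Ratio = 1744 kg / 107 kg = 16.2991


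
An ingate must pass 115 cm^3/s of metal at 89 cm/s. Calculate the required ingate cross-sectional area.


Formula: A_ingate = Q / v  (continuity equation)
A = 115 cm^3/s / 89 cm/s = 1.2921 cm^2

Final answer: 1.2921 cm^2


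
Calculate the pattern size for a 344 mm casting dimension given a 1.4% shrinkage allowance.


Formula: L_pattern = L_casting * (1 + shrinkage_rate/100)
Shrinkage factor = 1 + 1.4/100 = 1.014
L_pattern = 344 mm * 1.014 = 348.8160 mm


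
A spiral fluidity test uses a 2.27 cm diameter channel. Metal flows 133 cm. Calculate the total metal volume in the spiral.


Formula: V = pi * (d/2)^2 * L  (cylinder volume)
Radius = 2.27/2 = 1.135 cm
V = pi * 1.135^2 * 133 = 538.2614 cm^3

Answer: 538.2614 cm^3


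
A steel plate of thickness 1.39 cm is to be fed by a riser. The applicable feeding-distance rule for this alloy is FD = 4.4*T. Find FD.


Formula: FD = 4.4 * T  (riser feeding-distance rule)
FD = 4.4 * 1.39 cm = 6.1160 cm


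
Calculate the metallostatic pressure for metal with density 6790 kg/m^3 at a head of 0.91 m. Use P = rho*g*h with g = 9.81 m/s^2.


Formula: P = rho * g * h
rho * g = 6790 * 9.81 = 66609.9 N/m^3
P = 66609.9 * 0.91 = 60615.0090 Pa


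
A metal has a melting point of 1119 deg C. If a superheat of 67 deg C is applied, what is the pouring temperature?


Formula: T_pour = T_melt + Superheat
T_pour = 1119 + 67 = 1186 deg C

Answer: 1186 deg C


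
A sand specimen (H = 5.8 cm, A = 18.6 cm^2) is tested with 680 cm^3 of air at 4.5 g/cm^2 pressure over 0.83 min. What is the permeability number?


Formula: Permeability Number P = (V * H) / (p * A * t)
Numerator: V * H = 680 * 5.8 = 3944.0
Denominator: p * A * t = 4.5 * 18.6 * 0.83 = 69.471
P = 3944.0 / 69.471 = 56.7719

56.7719


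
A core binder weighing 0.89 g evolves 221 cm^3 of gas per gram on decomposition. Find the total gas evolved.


Formula: V_gas = W_binder * gas_evolution_rate
V = 0.89 g * 221 cm^3/g = 196.6900 cm^3

Final answer: 196.6900 cm^3


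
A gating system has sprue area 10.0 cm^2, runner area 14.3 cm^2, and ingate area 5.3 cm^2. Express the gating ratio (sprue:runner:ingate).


Sprue:Runner:Ingate = 1 : 14.3/10.0 : 5.3/10.0 = 1:1.43:0.53

Answer: 1:1.43:0.53


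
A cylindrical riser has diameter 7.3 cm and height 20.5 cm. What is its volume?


Formula: V = pi * (D/2)^2 * H  (cylinder volume)
Radius = D/2 = 7.3/2 = 3.65 cm
V = pi * 3.65^2 * 20.5 = 858.0043 cm^3

858.0043 cm^3


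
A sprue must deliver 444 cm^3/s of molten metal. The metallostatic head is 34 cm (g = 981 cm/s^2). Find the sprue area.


Formula: v = sqrt(2*g*h), A = Q/v
Velocity: v = sqrt(2 * 981 * 34) = sqrt(66708) = 258.2789 cm/s
Sprue area: A = Q / v = 444 / 258.2789 = 1.7191 cm^2


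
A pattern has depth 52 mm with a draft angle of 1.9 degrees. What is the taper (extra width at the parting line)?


Formula: taper = depth * tan(draft_angle)
tan(1.9 deg) = 0.0331734
taper = 52 mm * 0.0331734 = 1.7250 mm


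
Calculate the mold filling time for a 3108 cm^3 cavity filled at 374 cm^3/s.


Formula: t_fill = V_mold / Q_flow
t = 3108 cm^3 / 374 cm^3/s = 8.3102 s

Final answer: 8.3102 s


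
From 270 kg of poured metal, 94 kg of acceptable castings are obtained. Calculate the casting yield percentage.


Formula: Casting Yield = (W_good / W_total) * 100
Yield = (94 kg / 270 kg) * 100 = 34.8148%

Answer: 34.8148%


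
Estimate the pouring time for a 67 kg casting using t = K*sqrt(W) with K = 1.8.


Formula: t = K * sqrt(W)
sqrt(W) = sqrt(67) = 8.18535
t = 1.8 * 8.18535 = 14.7336 s

Final answer: 14.7336 s


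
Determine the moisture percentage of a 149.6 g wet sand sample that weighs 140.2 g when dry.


Formula: MC = (W_wet - W_dry) / W_wet * 100
Water mass = 149.6 - 140.2 = 9.4 g
MC = 9.4 / 149.6 * 100 = 6.2834%

6.2834%


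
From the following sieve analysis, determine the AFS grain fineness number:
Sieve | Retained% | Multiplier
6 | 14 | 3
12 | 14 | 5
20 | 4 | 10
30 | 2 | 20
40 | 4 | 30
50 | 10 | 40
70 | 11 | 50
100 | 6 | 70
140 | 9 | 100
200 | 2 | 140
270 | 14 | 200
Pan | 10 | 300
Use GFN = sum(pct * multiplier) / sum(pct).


Formula: GFN = sum(pct * multiplier) / sum(pct)
sum(pct * multiplier) = 8662
sum(pct) = 100
GFN = 8662 / 100 = 86.62

Answer: 86.62


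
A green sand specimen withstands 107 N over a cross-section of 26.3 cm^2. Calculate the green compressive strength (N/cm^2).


Formula: Compressive Strength = Force / Area
Strength = 107 N / 26.3 cm^2 = 4.0684 N/cm^2

4.0684 N/cm^2


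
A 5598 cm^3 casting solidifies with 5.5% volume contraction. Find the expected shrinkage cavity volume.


Formula: V_shrink = V_casting * shrinkage_pct / 100
V_shrink = 5598 cm^3 * 5.5 / 100 = 307.8900 cm^3

307.8900 cm^3


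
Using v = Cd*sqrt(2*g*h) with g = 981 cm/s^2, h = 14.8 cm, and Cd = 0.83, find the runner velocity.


Formula: v = Cd * sqrt(2 * g * h)  (Torricelli with discharge coefficient)
2*g*h = 2 * 981 * 14.8 = 29037.6 cm^2/s^2
sqrt(29037.6) = 170.40423 cm/s
v = 0.83 * 170.40423 = 141.4355 cm/s

141.4355 cm/s


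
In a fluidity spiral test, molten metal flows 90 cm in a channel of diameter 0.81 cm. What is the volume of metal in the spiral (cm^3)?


Formula: V = pi * (d/2)^2 * L  (cylinder volume)
Radius = 0.81/2 = 0.405 cm
V = pi * 0.405^2 * 90 = 46.3770 cm^3

Final answer: 46.3770 cm^3


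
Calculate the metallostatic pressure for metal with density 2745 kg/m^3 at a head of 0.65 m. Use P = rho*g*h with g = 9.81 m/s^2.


Formula: P = rho * g * h
rho * g = 2745 * 9.81 = 26928.45 N/m^3
P = 26928.45 * 0.65 = 17503.4925 Pa

17503.4925 Pa


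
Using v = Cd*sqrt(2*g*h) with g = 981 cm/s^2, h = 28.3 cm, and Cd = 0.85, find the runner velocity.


Formula: v = Cd * sqrt(2 * g * h)  (Torricelli with discharge coefficient)
2*g*h = 2 * 981 * 28.3 = 55524.6 cm^2/s^2
sqrt(55524.6) = 235.63658 cm/s
v = 0.85 * 235.63658 = 200.2911 cm/s

Final answer: 200.2911 cm/s


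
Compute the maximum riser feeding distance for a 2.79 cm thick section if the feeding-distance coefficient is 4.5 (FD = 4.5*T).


Formula: FD = 4.5 * T  (riser feeding-distance rule)
FD = 4.5 * 2.79 cm = 12.5550 cm

12.5550 cm


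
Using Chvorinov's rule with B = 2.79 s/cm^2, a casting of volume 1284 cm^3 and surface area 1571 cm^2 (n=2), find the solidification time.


Formula: t_s = B * (V/A)^n  (Chvorinov's rule, n=2)
Modulus M = V/A = 1284/1571 = 0.817314 cm
M^2 = 0.817314^2 = 0.668002 cm^2
t_s = 2.79 * 0.668002 = 1.8637 s

Answer: 1.8637 s


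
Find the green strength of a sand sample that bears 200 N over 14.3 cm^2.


Formula: Compressive Strength = Force / Area
Strength = 200 N / 14.3 cm^2 = 13.9860 N/cm^2

Final answer: 13.9860 N/cm^2


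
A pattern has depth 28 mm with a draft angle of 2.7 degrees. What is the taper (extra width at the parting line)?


Formula: taper = depth * tan(draft_angle)
tan(2.7 deg) = 0.0471588
taper = 28 mm * 0.0471588 = 1.3204 mm


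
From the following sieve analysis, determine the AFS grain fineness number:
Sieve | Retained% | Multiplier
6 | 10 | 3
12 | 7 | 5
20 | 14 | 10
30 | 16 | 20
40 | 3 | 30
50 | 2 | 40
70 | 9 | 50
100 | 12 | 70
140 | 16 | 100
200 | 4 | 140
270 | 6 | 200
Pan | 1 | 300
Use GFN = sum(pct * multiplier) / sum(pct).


Formula: GFN = sum(pct * multiplier) / sum(pct)
sum(pct * multiplier) = 5645
sum(pct) = 100
GFN = 5645 / 100 = 56.45

Answer: 56.45


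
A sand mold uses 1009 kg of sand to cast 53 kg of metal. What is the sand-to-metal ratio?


Formula: Sand-to-Metal Ratio = W_sand / W_metal
Ratio = 1009 kg / 53 kg = 19.0377

19.0377


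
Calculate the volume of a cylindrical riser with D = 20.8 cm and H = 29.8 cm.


Formula: V = pi * (D/2)^2 * H  (cylinder volume)
Radius = D/2 = 20.8/2 = 10.4 cm
V = pi * 10.4^2 * 29.8 = 10125.8809 cm^3

10125.8809 cm^3


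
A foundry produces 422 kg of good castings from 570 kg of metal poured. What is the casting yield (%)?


Formula: Casting Yield = (W_good / W_total) * 100
Yield = (422 kg / 570 kg) * 100 = 74.0351%


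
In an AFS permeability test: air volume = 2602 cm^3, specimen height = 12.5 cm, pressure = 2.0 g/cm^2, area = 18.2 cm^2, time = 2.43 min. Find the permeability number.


Formula: Permeability Number P = (V * H) / (p * A * t)
Numerator: V * H = 2602 * 12.5 = 32525.0
Denominator: p * A * t = 2.0 * 18.2 * 2.43 = 88.452
P = 32525.0 / 88.452 = 367.7136

Answer: 367.7136


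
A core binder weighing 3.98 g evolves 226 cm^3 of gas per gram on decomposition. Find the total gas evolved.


Formula: V_gas = W_binder * gas_evolution_rate
V = 3.98 g * 226 cm^3/g = 899.4800 cm^3

899.4800 cm^3


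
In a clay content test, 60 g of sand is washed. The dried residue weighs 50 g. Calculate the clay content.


Formula: Clay% = (W_total - W_washed) / W_total * 100
Clay mass = 60 - 50 = 10 g
Clay% = 10 / 60 * 100 = 16.6667%

Answer: 16.6667%


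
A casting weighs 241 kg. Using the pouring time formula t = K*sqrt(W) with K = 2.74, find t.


Formula: t = K * sqrt(W)
sqrt(W) = sqrt(241) = 15.52417
t = 2.74 * 15.52417 = 42.5362 s

Answer: 42.5362 s


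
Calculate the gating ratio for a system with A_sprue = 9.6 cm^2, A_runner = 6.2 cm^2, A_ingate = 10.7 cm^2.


Sprue:Runner:Ingate = 1 : 6.2/9.6 : 10.7/9.6 = 1:0.65:1.11

1:0.65:1.11


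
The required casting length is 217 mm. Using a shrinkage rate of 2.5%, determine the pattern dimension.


Formula: L_pattern = L_casting * (1 + shrinkage_rate/100)
Shrinkage factor = 1 + 2.5/100 = 1.025
L_pattern = 217 mm * 1.025 = 222.4250 mm

Answer: 222.4250 mm


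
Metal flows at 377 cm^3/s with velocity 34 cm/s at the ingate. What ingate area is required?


Formula: A_ingate = Q / v  (continuity equation)
A = 377 cm^3/s / 34 cm/s = 11.0882 cm^2


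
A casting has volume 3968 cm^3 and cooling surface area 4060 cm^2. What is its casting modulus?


Formula: Casting Modulus M = V / A
M = 3968 cm^3 / 4060 cm^2 = 0.9773 cm

0.9773 cm


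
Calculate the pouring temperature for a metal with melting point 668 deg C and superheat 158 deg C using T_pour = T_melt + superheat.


Formula: T_pour = T_melt + Superheat
T_pour = 668 + 158 = 826 deg C

826 deg C


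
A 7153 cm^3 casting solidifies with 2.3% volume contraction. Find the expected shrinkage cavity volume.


Formula: V_shrink = V_casting * shrinkage_pct / 100
V_shrink = 7153 cm^3 * 2.3 / 100 = 164.5190 cm^3

164.5190 cm^3


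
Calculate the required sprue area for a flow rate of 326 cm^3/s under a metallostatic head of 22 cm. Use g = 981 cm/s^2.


Formula: v = sqrt(2*g*h), A = Q/v
Velocity: v = sqrt(2 * 981 * 22) = sqrt(43164) = 207.7595 cm/s
Sprue area: A = Q / v = 326 / 207.7595 = 1.5691 cm^2


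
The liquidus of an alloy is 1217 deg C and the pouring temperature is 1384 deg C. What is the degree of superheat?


Formula: Superheat = T_pour - T_melt
Superheat = 1384 - 1217 = 167 deg C

Answer: 167 deg C


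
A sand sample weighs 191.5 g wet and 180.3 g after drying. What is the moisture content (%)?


Formula: MC = (W_wet - W_dry) / W_wet * 100
Water mass = 191.5 - 180.3 = 11.2 g
MC = 11.2 / 191.5 * 100 = 5.8486%

5.8486%


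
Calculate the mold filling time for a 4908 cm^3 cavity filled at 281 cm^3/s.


Formula: t_fill = V_mold / Q_flow
t = 4908 cm^3 / 281 cm^3/s = 17.4662 s


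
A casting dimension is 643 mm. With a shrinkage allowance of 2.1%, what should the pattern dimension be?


Formula: L_pattern = L_casting * (1 + shrinkage_rate/100)
Shrinkage factor = 1 + 2.1/100 = 1.021
L_pattern = 643 mm * 1.021 = 656.5030 mm

656.5030 mm


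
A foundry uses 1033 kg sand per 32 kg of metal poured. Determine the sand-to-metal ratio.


Formula: Sand-to-Metal Ratio = W_sand / W_metal
Ratio = 1033 kg / 32 kg = 32.2812


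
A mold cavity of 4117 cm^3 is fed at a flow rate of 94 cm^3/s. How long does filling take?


Formula: t_fill = V_mold / Q_flow
t = 4117 cm^3 / 94 cm^3/s = 43.7979 s


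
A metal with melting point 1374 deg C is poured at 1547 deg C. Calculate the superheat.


Formula: Superheat = T_pour - T_melt
Superheat = 1547 - 1374 = 173 deg C

Final answer: 173 deg C


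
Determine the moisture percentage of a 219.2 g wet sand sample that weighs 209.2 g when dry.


Formula: MC = (W_wet - W_dry) / W_wet * 100
Water mass = 219.2 - 209.2 = 10.0 g
MC = 10.0 / 219.2 * 100 = 4.5620%


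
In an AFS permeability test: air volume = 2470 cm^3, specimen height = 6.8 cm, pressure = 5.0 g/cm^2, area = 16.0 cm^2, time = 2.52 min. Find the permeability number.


Formula: Permeability Number P = (V * H) / (p * A * t)
Numerator: V * H = 2470 * 6.8 = 16796.0
Denominator: p * A * t = 5.0 * 16.0 * 2.52 = 201.6
P = 16796.0 / 201.6 = 83.3135


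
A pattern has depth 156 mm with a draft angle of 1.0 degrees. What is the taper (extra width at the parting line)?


Formula: taper = depth * tan(draft_angle)
tan(1.0 deg) = 0.0174551
taper = 156 mm * 0.0174551 = 2.7230 mm

Final answer: 2.7230 mm


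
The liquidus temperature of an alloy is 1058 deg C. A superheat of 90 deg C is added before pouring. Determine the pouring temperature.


Formula: T_pour = T_melt + Superheat
T_pour = 1058 + 90 = 1148 deg C

1148 deg C


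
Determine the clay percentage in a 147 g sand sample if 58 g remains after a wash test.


Formula: Clay% = (W_total - W_washed) / W_total * 100
Clay mass = 147 - 58 = 89 g
Clay% = 89 / 147 * 100 = 60.5442%

Answer: 60.5442%


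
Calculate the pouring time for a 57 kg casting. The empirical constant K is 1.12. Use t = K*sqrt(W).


Formula: t = K * sqrt(W)
sqrt(W) = sqrt(57) = 7.54983
t = 1.12 * 7.54983 = 8.4558 s

8.4558 s


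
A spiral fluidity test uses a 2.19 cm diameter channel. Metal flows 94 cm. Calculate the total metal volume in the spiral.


Formula: V = pi * (d/2)^2 * L  (cylinder volume)
Radius = 2.19/2 = 1.095 cm
V = pi * 1.095^2 * 94 = 354.0837 cm^3


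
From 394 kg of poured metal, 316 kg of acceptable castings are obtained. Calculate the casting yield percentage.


Formula: Casting Yield = (W_good / W_total) * 100
Yield = (316 kg / 394 kg) * 100 = 80.2030%

Answer: 80.2030%


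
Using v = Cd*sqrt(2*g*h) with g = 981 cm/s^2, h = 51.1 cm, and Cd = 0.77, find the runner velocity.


Formula: v = Cd * sqrt(2 * g * h)  (Torricelli with discharge coefficient)
2*g*h = 2 * 981 * 51.1 = 100258.2 cm^2/s^2
sqrt(100258.2) = 316.63575 cm/s
v = 0.77 * 316.63575 = 243.8095 cm/s

Final answer: 243.8095 cm/s


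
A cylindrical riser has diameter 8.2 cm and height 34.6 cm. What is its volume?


Formula: V = pi * (D/2)^2 * H  (cylinder volume)
Radius = D/2 = 8.2/2 = 4.1 cm
V = pi * 4.1^2 * 34.6 = 1827.2320 cm^3

Answer: 1827.2320 cm^3


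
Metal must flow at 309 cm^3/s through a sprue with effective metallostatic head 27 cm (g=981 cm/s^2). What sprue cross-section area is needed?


Formula: v = sqrt(2*g*h), A = Q/v
Velocity: v = sqrt(2 * 981 * 27) = sqrt(52974) = 230.1608 cm/s
Sprue area: A = Q / v = 309 / 230.1608 = 1.3425 cm^2

Final answer: 1.3425 cm^2


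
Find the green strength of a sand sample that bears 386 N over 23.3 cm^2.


Formula: Compressive Strength = Force / Area
Strength = 386 N / 23.3 cm^2 = 16.5665 N/cm^2

Final answer: 16.5665 N/cm^2


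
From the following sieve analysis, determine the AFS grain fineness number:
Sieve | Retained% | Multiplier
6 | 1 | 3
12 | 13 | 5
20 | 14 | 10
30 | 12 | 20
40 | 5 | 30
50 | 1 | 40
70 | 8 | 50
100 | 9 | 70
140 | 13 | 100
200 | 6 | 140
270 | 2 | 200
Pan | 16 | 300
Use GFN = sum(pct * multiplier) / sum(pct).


Formula: GFN = sum(pct * multiplier) / sum(pct)
sum(pct * multiplier) = 9008
sum(pct) = 100
GFN = 9008 / 100 = 90.08

90.08


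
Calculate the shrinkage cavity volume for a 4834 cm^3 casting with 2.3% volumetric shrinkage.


Formula: V_shrink = V_casting * shrinkage_pct / 100
V_shrink = 4834 cm^3 * 2.3 / 100 = 111.1820 cm^3


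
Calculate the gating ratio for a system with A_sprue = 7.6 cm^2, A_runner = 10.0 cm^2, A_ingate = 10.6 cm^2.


Sprue:Runner:Ingate = 1 : 10.0/7.6 : 10.6/7.6 = 1:1.32:1.39

Final answer: 1:1.32:1.39


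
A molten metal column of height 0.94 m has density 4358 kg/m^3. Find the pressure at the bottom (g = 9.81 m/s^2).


Formula: P = rho * g * h
rho * g = 4358 * 9.81 = 42751.98 N/m^3
P = 42751.98 * 0.94 = 40186.8612 Pa

Answer: 40186.8612 Pa


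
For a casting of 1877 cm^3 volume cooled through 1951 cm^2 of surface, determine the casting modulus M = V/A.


Formula: Casting Modulus M = V / A
M = 1877 cm^3 / 1951 cm^2 = 0.9621 cm


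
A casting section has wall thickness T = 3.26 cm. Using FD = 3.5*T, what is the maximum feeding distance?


Formula: FD = 3.5 * T  (riser feeding-distance rule)
FD = 3.5 * 3.26 cm = 11.4100 cm


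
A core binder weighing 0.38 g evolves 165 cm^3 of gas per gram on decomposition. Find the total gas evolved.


Formula: V_gas = W_binder * gas_evolution_rate
V = 0.38 g * 165 cm^3/g = 62.7000 cm^3


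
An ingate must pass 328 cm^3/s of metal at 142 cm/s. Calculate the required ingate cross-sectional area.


Formula: A_ingate = Q / v  (continuity equation)
A = 328 cm^3/s / 142 cm/s = 2.3099 cm^2


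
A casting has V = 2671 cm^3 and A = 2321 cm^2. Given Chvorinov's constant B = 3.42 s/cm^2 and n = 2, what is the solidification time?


Formula: t_s = B * (V/A)^n  (Chvorinov's rule, n=2)
Modulus M = V/A = 2671/2321 = 1.150797 cm
M^2 = 1.150797^2 = 1.324334 cm^2
t_s = 3.42 * 1.324334 = 4.5292 s

4.5292 s


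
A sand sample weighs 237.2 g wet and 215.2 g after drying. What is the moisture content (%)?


Formula: MC = (W_wet - W_dry) / W_wet * 100
Water mass = 237.2 - 215.2 = 22.0 g
MC = 22.0 / 237.2 * 100 = 9.2749%


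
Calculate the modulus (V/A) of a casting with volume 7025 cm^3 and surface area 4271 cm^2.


Formula: Casting Modulus M = V / A
M = 7025 cm^3 / 4271 cm^2 = 1.6448 cm


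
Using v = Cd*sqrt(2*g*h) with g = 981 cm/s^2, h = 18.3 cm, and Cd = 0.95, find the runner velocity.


Formula: v = Cd * sqrt(2 * g * h)  (Torricelli with discharge coefficient)
2*g*h = 2 * 981 * 18.3 = 35904.6 cm^2/s^2
sqrt(35904.6) = 189.48509 cm/s
v = 0.95 * 189.48509 = 180.0108 cm/s

Final answer: 180.0108 cm/s


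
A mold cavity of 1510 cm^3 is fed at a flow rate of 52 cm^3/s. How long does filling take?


Formula: t_fill = V_mold / Q_flow
t = 1510 cm^3 / 52 cm^3/s = 29.0385 s

Answer: 29.0385 s


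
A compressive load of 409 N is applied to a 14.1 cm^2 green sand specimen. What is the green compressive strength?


Formula: Compressive Strength = Force / Area
Strength = 409 N / 14.1 cm^2 = 29.0071 N/cm^2

Final answer: 29.0071 N/cm^2


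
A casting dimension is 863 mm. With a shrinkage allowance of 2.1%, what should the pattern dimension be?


Formula: L_pattern = L_casting * (1 + shrinkage_rate/100)
Shrinkage factor = 1 + 2.1/100 = 1.021
L_pattern = 863 mm * 1.021 = 881.1230 mm

Answer: 881.1230 mm


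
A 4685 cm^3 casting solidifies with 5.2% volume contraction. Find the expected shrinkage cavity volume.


Formula: V_shrink = V_casting * shrinkage_pct / 100
V_shrink = 4685 cm^3 * 5.2 / 100 = 243.6200 cm^3

243.6200 cm^3


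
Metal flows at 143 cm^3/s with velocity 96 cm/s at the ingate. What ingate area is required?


Formula: A_ingate = Q / v  (continuity equation)
A = 143 cm^3/s / 96 cm/s = 1.4896 cm^2


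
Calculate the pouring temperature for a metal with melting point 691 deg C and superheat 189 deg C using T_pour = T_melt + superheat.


Formula: T_pour = T_melt + Superheat
T_pour = 691 + 189 = 880 deg C


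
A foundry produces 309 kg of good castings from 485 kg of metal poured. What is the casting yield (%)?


Formula: Casting Yield = (W_good / W_total) * 100
Yield = (309 kg / 485 kg) * 100 = 63.7113%

63.7113%


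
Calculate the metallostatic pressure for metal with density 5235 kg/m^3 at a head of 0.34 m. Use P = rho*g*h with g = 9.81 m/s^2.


Formula: P = rho * g * h
rho * g = 5235 * 9.81 = 51355.35 N/m^3
P = 51355.35 * 0.34 = 17460.8190 Pa


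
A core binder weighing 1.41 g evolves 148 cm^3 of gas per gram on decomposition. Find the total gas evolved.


Formula: V_gas = W_binder * gas_evolution_rate
V = 1.41 g * 148 cm^3/g = 208.6800 cm^3

Final answer: 208.6800 cm^3


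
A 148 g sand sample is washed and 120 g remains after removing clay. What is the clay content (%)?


Formula: Clay% = (W_total - W_washed) / W_total * 100
Clay mass = 148 - 120 = 28 g
Clay% = 28 / 148 * 100 = 18.9189%

Answer: 18.9189%


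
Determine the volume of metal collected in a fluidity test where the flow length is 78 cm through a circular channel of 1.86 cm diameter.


Formula: V = pi * (d/2)^2 * L  (cylinder volume)
Radius = 1.86/2 = 0.93 cm
V = pi * 0.93^2 * 78 = 211.9388 cm^3

Final answer: 211.9388 cm^3


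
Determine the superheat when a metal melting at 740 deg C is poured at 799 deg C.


Formula: Superheat = T_pour - T_melt
Superheat = 799 - 740 = 59 deg C


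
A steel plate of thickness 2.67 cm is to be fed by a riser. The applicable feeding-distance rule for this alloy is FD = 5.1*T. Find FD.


Formula: FD = 5.1 * T  (riser feeding-distance rule)
FD = 5.1 * 2.67 cm = 13.6170 cm

13.6170 cm


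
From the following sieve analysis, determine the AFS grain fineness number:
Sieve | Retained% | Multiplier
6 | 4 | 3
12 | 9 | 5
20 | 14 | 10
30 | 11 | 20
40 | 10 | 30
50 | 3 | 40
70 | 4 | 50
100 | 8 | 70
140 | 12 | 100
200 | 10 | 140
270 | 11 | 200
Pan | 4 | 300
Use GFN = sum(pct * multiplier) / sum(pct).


Formula: GFN = sum(pct * multiplier) / sum(pct)
sum(pct * multiplier) = 7597
sum(pct) = 100
GFN = 7597 / 100 = 75.97

Final answer: 75.97


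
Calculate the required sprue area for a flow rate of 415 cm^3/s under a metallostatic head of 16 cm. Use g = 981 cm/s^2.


Formula: v = sqrt(2*g*h), A = Q/v
Velocity: v = sqrt(2 * 981 * 16) = sqrt(31392) = 177.1779 cm/s
Sprue area: A = Q / v = 415 / 177.1779 = 2.3423 cm^2

Answer: 2.3423 cm^2


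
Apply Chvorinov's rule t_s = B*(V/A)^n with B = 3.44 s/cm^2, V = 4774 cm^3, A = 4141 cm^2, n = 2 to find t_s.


Formula: t_s = B * (V/A)^n  (Chvorinov's rule, n=2)
Modulus M = V/A = 4774/4141 = 1.152862 cm
M^2 = 1.152862^2 = 1.329091 cm^2
t_s = 3.44 * 1.329091 = 4.5721 s

Final answer: 4.5721 s


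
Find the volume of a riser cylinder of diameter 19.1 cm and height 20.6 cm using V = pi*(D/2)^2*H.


Formula: V = pi * (D/2)^2 * H  (cylinder volume)
Radius = D/2 = 19.1/2 = 9.55 cm
V = pi * 9.55^2 * 20.6 = 5902.3347 cm^3

Final answer: 5902.3347 cm^3


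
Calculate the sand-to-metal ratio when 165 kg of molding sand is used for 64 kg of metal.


Formula: Sand-to-Metal Ratio = W_sand / W_metal
Ratio = 165 kg / 64 kg = 2.5781

Final answer: 2.5781


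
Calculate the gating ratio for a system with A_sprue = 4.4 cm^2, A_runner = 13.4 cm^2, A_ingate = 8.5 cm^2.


Sprue:Runner:Ingate = 1 : 13.4/4.4 : 8.5/4.4 = 1:3.05:1.93

1:3.05:1.93


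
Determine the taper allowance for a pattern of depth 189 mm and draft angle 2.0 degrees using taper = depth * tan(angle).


Formula: taper = depth * tan(draft_angle)
tan(2.0 deg) = 0.0349208
taper = 189 mm * 0.0349208 = 6.6000 mm

Answer: 6.6000 mm


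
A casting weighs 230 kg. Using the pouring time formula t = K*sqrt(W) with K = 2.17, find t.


Formula: t = K * sqrt(W)
sqrt(W) = sqrt(230) = 15.16575
t = 2.17 * 15.16575 = 32.9097 s


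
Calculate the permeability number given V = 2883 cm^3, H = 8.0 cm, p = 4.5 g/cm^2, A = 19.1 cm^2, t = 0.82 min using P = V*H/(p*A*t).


Formula: Permeability Number P = (V * H) / (p * A * t)
Numerator: V * H = 2883 * 8.0 = 23064.0
Denominator: p * A * t = 4.5 * 19.1 * 0.82 = 70.479
P = 23064.0 / 70.479 = 327.2464

Final answer: 327.2464


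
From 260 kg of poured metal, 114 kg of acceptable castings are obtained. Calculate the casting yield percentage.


Formula: Casting Yield = (W_good / W_total) * 100
Yield = (114 kg / 260 kg) * 100 = 43.8462%

43.8462%


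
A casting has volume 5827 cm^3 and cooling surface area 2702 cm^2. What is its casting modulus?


Formula: Casting Modulus M = V / A
M = 5827 cm^3 / 2702 cm^2 = 2.1566 cm

2.1566 cm


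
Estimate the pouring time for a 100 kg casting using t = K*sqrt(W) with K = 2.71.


Formula: t = K * sqrt(W)
sqrt(W) = sqrt(100) = 10.00000
t = 2.71 * 10.00000 = 27.1000 s

Answer: 27.1000 s


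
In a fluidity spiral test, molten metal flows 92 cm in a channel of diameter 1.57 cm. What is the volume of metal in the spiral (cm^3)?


Formula: V = pi * (d/2)^2 * L  (cylinder volume)
Radius = 1.57/2 = 0.785 cm
V = pi * 0.785^2 * 92 = 178.1054 cm^3


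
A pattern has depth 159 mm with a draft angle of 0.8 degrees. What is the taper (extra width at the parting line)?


Formula: taper = depth * tan(draft_angle)
tan(0.8 deg) = 0.0139635
taper = 159 mm * 0.0139635 = 2.2202 mm

2.2202 mm


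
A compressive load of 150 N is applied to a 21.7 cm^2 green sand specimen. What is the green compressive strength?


Formula: Compressive Strength = Force / Area
Strength = 150 N / 21.7 cm^2 = 6.9124 N/cm^2

Answer: 6.9124 N/cm^2


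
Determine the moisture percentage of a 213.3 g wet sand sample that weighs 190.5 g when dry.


Formula: MC = (W_wet - W_dry) / W_wet * 100
Water mass = 213.3 - 190.5 = 22.8 g
MC = 22.8 / 213.3 * 100 = 10.6892%

10.6892%


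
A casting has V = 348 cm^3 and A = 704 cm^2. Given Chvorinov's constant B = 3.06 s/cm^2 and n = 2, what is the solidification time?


Formula: t_s = B * (V/A)^n  (Chvorinov's rule, n=2)
Modulus M = V/A = 348/704 = 0.494318 cm
M^2 = 0.494318^2 = 0.244350 cm^2
t_s = 3.06 * 0.244350 = 0.7477 s

Answer: 0.7477 s


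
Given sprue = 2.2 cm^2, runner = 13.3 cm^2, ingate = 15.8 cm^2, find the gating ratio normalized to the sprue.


Sprue:Runner:Ingate = 1 : 13.3/2.2 : 15.8/2.2 = 1:6.05:7.18

Answer: 1:6.05:7.18


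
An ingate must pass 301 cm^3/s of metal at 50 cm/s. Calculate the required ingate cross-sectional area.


Formula: A_ingate = Q / v  (continuity equation)
A = 301 cm^3/s / 50 cm/s = 6.0200 cm^2


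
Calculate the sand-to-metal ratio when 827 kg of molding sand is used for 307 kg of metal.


Formula: Sand-to-Metal Ratio = W_sand / W_metal
Ratio = 827 kg / 307 kg = 2.6938


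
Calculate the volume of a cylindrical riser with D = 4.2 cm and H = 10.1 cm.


Formula: V = pi * (D/2)^2 * H  (cylinder volume)
Radius = D/2 = 4.2/2 = 2.1 cm
V = pi * 2.1^2 * 10.1 = 139.9297 cm^3

139.9297 cm^3


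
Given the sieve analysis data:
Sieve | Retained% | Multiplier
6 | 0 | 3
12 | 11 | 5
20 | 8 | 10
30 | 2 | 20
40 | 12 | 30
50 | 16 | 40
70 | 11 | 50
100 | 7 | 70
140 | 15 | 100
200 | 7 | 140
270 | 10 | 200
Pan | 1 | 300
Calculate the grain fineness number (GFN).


Formula: GFN = sum(pct * multiplier) / sum(pct)
sum(pct * multiplier) = 6995
sum(pct) = 100
GFN = 6995 / 100 = 69.95

Answer: 69.95


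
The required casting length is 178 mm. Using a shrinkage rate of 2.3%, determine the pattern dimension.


Formula: L_pattern = L_casting * (1 + shrinkage_rate/100)
Shrinkage factor = 1 + 2.3/100 = 1.023
L_pattern = 178 mm * 1.023 = 182.0940 mm

Answer: 182.0940 mm


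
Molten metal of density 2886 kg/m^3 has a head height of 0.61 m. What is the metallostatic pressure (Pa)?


Formula: P = rho * g * h
rho * g = 2886 * 9.81 = 28311.66 N/m^3
P = 28311.66 * 0.61 = 17270.1126 Pa

Answer: 17270.1126 Pa


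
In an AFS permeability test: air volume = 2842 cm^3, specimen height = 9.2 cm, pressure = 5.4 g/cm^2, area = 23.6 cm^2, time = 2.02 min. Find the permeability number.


Formula: Permeability Number P = (V * H) / (p * A * t)
Numerator: V * H = 2842 * 9.2 = 26146.4
Denominator: p * A * t = 5.4 * 23.6 * 2.02 = 257.4288
P = 26146.4 / 257.4288 = 101.5675

Final answer: 101.5675


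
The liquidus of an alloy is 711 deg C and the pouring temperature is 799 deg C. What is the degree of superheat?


Formula: Superheat = T_pour - T_melt
Superheat = 799 - 711 = 88 deg C

Answer: 88 deg C


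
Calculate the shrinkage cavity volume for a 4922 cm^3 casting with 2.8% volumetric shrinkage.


Formula: V_shrink = V_casting * shrinkage_pct / 100
V_shrink = 4922 cm^3 * 2.8 / 100 = 137.8160 cm^3


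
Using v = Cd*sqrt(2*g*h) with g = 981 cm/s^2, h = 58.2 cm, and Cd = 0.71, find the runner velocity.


Formula: v = Cd * sqrt(2 * g * h)  (Torricelli with discharge coefficient)
2*g*h = 2 * 981 * 58.2 = 114188.4 cm^2/s^2
sqrt(114188.4) = 337.91774 cm/s
v = 0.71 * 337.91774 = 239.9216 cm/s

Answer: 239.9216 cm/s


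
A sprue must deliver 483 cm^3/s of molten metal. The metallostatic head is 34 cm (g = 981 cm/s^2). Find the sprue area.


Formula: v = sqrt(2*g*h), A = Q/v
Velocity: v = sqrt(2 * 981 * 34) = sqrt(66708) = 258.2789 cm/s
Sprue area: A = Q / v = 483 / 258.2789 = 1.8701 cm^2

1.8701 cm^2


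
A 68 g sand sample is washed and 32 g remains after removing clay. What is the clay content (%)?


Formula: Clay% = (W_total - W_washed) / W_total * 100
Clay mass = 68 - 32 = 36 g
Clay% = 36 / 68 * 100 = 52.9412%

Answer: 52.9412%


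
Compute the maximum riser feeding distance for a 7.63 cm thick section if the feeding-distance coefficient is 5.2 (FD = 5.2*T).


Formula: FD = 5.2 * T  (riser feeding-distance rule)
FD = 5.2 * 7.63 cm = 39.6760 cm

Final answer: 39.6760 cm


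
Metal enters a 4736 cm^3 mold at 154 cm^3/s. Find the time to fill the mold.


Formula: t_fill = V_mold / Q_flow
t = 4736 cm^3 / 154 cm^3/s = 30.7532 s

Final answer: 30.7532 s


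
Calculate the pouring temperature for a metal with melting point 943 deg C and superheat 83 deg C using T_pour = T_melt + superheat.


Formula: T_pour = T_melt + Superheat
T_pour = 943 + 83 = 1026 deg C

Final answer: 1026 deg C
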